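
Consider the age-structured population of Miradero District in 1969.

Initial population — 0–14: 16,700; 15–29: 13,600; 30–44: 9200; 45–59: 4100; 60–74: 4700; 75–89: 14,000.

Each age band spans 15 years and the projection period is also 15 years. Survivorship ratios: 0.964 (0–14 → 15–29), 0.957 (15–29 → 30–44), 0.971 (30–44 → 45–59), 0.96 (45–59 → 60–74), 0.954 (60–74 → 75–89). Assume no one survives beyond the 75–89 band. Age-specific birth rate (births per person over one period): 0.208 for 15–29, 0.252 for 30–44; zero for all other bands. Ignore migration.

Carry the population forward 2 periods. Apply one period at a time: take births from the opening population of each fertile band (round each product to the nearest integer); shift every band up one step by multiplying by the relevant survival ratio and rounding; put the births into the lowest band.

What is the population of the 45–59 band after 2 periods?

Period 1.
Births: 13600 × 0.208 = 2829, 9200 × 0.252 = 2318 → total 5147
15–29: 16700 × 0.964 = 16099
30–44: 13600 × 0.957 = 13015
45–59: 9200 × 0.971 = 8933
60–74: 4100 × 0.96 = 3936
75–89: 4700 × 0.954 = 4484
→ [5147, 16099, 13015, 8933, 3936, 4484]
Period 2.
Births: 16099 × 0.208 = 3349, 13015 × 0.252 = 3280 → total 6629
15–29: 5147 × 0.964 = 4962
30–44: 16099 × 0.957 = 15407
45–59: 13015 × 0.971 = 12638
60–74: 8933 × 0.96 = 8576
75–89: 3936 × 0.954 = 3755
→ [6629, 4962, 15407, 12638, 8576, 3755]

12638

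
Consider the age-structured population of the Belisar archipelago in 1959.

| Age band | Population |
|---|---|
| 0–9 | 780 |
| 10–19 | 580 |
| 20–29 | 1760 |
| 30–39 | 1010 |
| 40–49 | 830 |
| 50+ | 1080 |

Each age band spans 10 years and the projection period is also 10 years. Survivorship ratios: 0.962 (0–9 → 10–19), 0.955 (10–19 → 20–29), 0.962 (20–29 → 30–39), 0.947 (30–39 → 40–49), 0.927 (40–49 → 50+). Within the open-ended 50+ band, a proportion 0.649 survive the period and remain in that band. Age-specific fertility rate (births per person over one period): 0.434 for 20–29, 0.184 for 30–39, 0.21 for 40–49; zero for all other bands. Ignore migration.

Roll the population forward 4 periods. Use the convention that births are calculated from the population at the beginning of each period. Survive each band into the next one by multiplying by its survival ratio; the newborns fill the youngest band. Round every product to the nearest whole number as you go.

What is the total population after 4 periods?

5942

Period 1.
Births: 1760 × 0.434 = 764, 1010 × 0.184 = 186, 830 × 0.21 = 174 ⇒ total 1124
10–19: 780 × 0.962 = 750
20–29: 580 × 0.955 = 554
30–39: 1760 × 0.962 = 1693
40–49: 1010 × 0.947 = 956
50+: 830 × 0.927 + 1080 × 0.649 = 769 + 701 = 1470
Population now: 0–9=1124, 10–19=750, 20–29=554, 30–39=1693, 40–49=956, 50+=1470
Period 2.
Births: 554 × 0.434 = 240, 1693 × 0.184 = 312, 956 × 0.21 = 201 ⇒ total 753
10–19: 1124 × 0.962 = 1081
20–29: 750 × 0.955 = 716
30–39: 554 × 0.962 = 533
40–49: 1693 × 0.947 = 1603
50+: 956 × 0.927 + 1470 × 0.649 = 886 + 954 = 1840
Population now: 0–9=753, 10–19=1081, 20–29=716, 30–39=533, 40–49=1603, 50+=1840
Period 3.
Births: 716 × 0.434 = 311, 533 × 0.184 = 98, 1603 × 0.21 = 337 ⇒ total 746
10–19: 753 × 0.962 = 724
20–29: 1081 × 0.955 = 1032
30–39: 716 × 0.962 = 689
40–49: 533 × 0.947 = 505
50+: 1603 × 0.927 + 1840 × 0.649 = 1486 + 1194 = 2680
Population now: 0–9=746, 10–19=724, 20–29=1032, 30–39=689, 40–49=505, 50+=2680
Period 4.
Births: 1032 × 0.434 = 448, 689 × 0.184 = 127, 505 × 0.21 = 106 ⇒ total 681
10–19: 746 × 0.962 = 718
20–29: 724 × 0.955 = 691
30–39: 1032 × 0.962 = 993
40–49: 689 × 0.947 = 652
50+: 505 × 0.927 + 2680 × 0.649 = 468 + 1739 = 2207
Population now: 0–9=681, 10–19=718, 20–29=691, 30–39=993, 40–49=652, 50+=2207
Total after period 4: 681 + 718 + 691 + 993 + 652 + 2207 = 5942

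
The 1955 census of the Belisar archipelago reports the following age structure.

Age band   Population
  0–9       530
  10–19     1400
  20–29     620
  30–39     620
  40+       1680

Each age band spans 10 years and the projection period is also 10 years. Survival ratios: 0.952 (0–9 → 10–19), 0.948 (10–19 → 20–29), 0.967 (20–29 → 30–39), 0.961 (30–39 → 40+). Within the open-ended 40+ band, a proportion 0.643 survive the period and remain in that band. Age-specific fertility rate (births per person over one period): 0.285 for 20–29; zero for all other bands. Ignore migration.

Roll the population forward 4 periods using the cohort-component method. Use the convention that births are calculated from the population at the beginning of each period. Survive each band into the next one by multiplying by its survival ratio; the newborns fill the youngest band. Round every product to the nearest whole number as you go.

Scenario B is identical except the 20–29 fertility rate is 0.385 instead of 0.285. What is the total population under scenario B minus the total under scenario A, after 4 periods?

256

Numbering the bands 1..5 from youngest to oldest:
After projecting period 1:
Births: 620 × 0.285 = 177
Band 2: 530 × 0.952 = 505
Band 3: 1400 × 0.948 = 1327
Band 4: 620 × 0.967 = 600
Band 5: 620 × 0.961 + 1680 × 0.643 = 596 + 1080 = 1676
Population now: 0–9=177, 10–19=505, 20–29=1327, 30–39=600, 40+=1676
After projecting period 2:
Births: 1327 × 0.285 = 378
Band 2: 177 × 0.952 = 169
Band 3: 505 × 0.948 = 479
Band 4: 1327 × 0.967 = 1283
Band 5: 600 × 0.961 + 1676 × 0.643 = 577 + 1078 = 1655
Population now: 0–9=378, 10–19=169, 20–29=479, 30–39=1283, 40+=1655
After projecting period 3:
Births: 479 × 0.285 = 137
Band 2: 378 × 0.952 = 360
Band 3: 169 × 0.948 = 160
Band 4: 479 × 0.967 = 463
Band 5: 1283 × 0.961 + 1655 × 0.643 = 1233 + 1064 = 2297
Population now: 0–9=137, 10–19=360, 20–29=160, 30–39=463, 40+=2297
After projecting period 4:
Births: 160 × 0.285 = 46
Band 2: 137 × 0.952 = 130
Band 3: 360 × 0.948 = 341
Band 4: 160 × 0.967 = 155
Band 5: 463 × 0.961 + 2297 × 0.643 = 445 + 1477 = 1922
Population now: 0–9=46, 10–19=130, 20–29=341, 30–39=155, 40+=1922
Scenario A total after 4 periods: 2594
Scenario B projection —
After projecting period 1:
Births: 620 × 0.385 = 239
Band 2: 530 × 0.952 = 505
Band 3: 1400 × 0.948 = 1327
Band 4: 620 × 0.967 = 600
Band 5: 620 × 0.961 + 1680 × 0.643 = 596 + 1080 = 1676
Population now: 0–9=239, 10–19=505, 20–29=1327, 30–39=600, 40+=1676
After projecting period 2:
Births: 1327 × 0.385 = 511
Band 2: 239 × 0.952 = 228
Band 3: 505 × 0.948 = 479
Band 4: 1327 × 0.967 = 1283
Band 5: 600 × 0.961 + 1676 × 0.643 = 577 + 1078 = 1655
Population now: 0–9=511, 10–19=228, 20–29=479, 30–39=1283, 40+=1655
After projecting period 3:
Births: 479 × 0.385 = 184
Band 2: 511 × 0.952 = 486
Band 3: 228 × 0.948 = 216
Band 4: 479 × 0.967 = 463
Band 5: 1283 × 0.961 + 1655 × 0.643 = 1233 + 1064 = 2297
Population now: 0–9=184, 10–19=486, 20–29=216, 30–39=463, 40+=2297
After projecting period 4:
Births: 216 × 0.385 = 83
Band 2: 184 × 0.952 = 175
Band 3: 486 × 0.948 = 461
Band 4: 216 × 0.967 = 209
Band 5: 463 × 0.961 + 2297 × 0.643 = 445 + 1477 = 1922
Population now: 0–9=83, 10–19=175, 20–29=461, 30–39=209, 40+=1922
Scenario B total after 4 periods: 2850
Difference B − A = 2850 − 2594 = 256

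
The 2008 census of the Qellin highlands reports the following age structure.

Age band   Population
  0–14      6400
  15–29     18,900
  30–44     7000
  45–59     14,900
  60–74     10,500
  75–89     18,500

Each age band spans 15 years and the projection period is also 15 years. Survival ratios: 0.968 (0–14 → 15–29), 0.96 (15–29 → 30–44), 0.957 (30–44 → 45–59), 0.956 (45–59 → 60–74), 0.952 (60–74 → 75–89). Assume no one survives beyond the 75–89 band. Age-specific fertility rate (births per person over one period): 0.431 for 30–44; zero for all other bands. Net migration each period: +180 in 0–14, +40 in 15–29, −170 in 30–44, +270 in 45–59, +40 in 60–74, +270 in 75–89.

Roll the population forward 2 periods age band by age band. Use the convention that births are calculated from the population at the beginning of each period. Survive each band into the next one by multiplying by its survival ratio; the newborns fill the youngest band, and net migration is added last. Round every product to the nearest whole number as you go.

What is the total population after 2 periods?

54919

Period 1:
Births: 7000 × 0.431 = 3017
15–29: 6400 × 0.968 = 6195
30–44: 18900 × 0.96 = 18144
45–59: 7000 × 0.957 = 6699
60–74: 14900 × 0.956 = 14244
75–89: 10500 × 0.952 = 9996
Net migration: 0–14 + 180 → 3197; 15–29 + 40 → 6235; 30–44 − 170 → 17974; 45–59 + 270 → 6969; 60–74 + 40 → 14284; 75–89 + 270 → 10266
Giving 3197 / 6235 / 17974 / 6969 / 14284 / 10266.
Period 2:
Births: 17974 × 0.431 = 7747
15–29: 3197 × 0.968 = 3095
30–44: 6235 × 0.96 = 5986
45–59: 17974 × 0.957 = 17201
60–74: 6969 × 0.956 = 6662
75–89: 14284 × 0.952 = 13598
Net migration: 0–14 + 180 → 7927; 15–29 + 40 → 3135; 30–44 − 170 → 5816; 45–59 + 270 → 17471; 60–74 + 40 → 6702; 75–89 + 270 → 13868
Giving 7927 / 3135 / 5816 / 17471 / 6702 / 13868.
Total after period 2: 7927 + 3135 + 5816 + 17471 + 6702 + 13868 = 54919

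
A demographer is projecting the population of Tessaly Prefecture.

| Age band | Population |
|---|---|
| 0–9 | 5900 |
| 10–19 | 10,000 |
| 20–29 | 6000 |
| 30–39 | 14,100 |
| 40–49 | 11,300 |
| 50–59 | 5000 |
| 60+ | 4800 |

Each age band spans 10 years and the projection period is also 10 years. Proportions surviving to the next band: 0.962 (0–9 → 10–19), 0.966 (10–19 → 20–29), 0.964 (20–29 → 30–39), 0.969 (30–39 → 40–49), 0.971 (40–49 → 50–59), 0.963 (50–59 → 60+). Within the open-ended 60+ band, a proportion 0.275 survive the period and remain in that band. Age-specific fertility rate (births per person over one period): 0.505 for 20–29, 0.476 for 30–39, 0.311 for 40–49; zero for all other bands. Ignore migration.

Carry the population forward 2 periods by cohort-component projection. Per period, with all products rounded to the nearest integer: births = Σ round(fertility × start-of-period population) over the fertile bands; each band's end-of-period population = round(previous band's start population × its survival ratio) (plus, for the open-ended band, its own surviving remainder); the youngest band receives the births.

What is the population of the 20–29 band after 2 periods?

5483

[period 1]
Births: 6000 * 0.505 = 3030, 14100 * 0.476 = 6712, 11300 * 0.311 = 3514 → 13256
10–19: 5900 * 0.962 = 5676
20–29: 10000 * 0.966 = 9660
30–39: 6000 * 0.964 = 5784
40–49: 14100 * 0.969 = 13663
50–59: 11300 * 0.971 = 10972
60+: 5000 * 0.963 + 4800 * 0.275 = 4815 + 1320 = 6135
Giving 13256 / 5676 / 9660 / 5784 / 13663 / 10972 / 6135.
[period 2]
Births: 9660 * 0.505 = 4878, 5784 * 0.476 = 2753, 13663 * 0.311 = 4249 → 11880
10–19: 13256 * 0.962 = 12752
20–29: 5676 * 0.966 = 5483
30–39: 9660 * 0.964 = 9312
40–49: 5784 * 0.969 = 5605
50–59: 13663 * 0.971 = 13267
60+: 10972 * 0.963 + 6135 * 0.275 = 10566 + 1687 = 12253
Giving 11880 / 12752 / 5483 / 9312 / 5605 / 13267 / 12253.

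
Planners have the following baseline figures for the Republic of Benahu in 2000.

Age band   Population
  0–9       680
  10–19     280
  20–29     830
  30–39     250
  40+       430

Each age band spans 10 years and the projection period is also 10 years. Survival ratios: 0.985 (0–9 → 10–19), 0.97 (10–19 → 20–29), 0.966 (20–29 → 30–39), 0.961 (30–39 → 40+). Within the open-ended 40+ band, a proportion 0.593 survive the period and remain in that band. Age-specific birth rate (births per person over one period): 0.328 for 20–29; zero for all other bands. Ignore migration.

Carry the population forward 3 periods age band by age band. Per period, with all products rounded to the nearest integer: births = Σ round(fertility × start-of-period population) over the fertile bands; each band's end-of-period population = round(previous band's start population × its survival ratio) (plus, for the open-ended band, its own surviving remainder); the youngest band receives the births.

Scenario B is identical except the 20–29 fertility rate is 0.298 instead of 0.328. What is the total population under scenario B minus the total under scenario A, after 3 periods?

Numbering the bands 1..5 from youngest to oldest:
— Period 1 —
Births: 830 * 0.328 = 272
Band 2: 680 * 0.985 = 670
Band 3: 280 * 0.97 = 272
Band 4: 830 * 0.966 = 802
Band 5: 250 * 0.961 + 430 * 0.593 = 240 + 255 = 495
Giving 272 / 670 / 272 / 802 / 495.
— Period 2 —
Births: 272 * 0.328 = 89
Band 2: 272 * 0.985 = 268
Band 3: 670 * 0.97 = 650
Band 4: 272 * 0.966 = 263
Band 5: 802 * 0.961 + 495 * 0.593 = 771 + 294 = 1065
Giving 89 / 268 / 650 / 263 / 1065.
— Period 3 —
Births: 650 * 0.328 = 213
Band 2: 89 * 0.985 = 88
Band 3: 268 * 0.97 = 260
Band 4: 650 * 0.966 = 628
Band 5: 263 * 0.961 + 1065 * 0.593 = 253 + 632 = 885
Giving 213 / 88 / 260 / 628 / 885.
Scenario A total after 3 periods: 2074
Scenario B projection —
— Period 1 —
Births: 830 * 0.298 = 247
Band 2: 680 * 0.985 = 670
Band 3: 280 * 0.97 = 272
Band 4: 830 * 0.966 = 802
Band 5: 250 * 0.961 + 430 * 0.593 = 240 + 255 = 495
Giving 247 / 670 / 272 / 802 / 495.
— Period 2 —
Births: 272 * 0.298 = 81
Band 2: 247 * 0.985 = 243
Band 3: 670 * 0.97 = 650
Band 4: 272 * 0.966 = 263
Band 5: 802 * 0.961 + 495 * 0.593 = 771 + 294 = 1065
Giving 81 / 243 / 650 / 263 / 1065.
— Period 3 —
Births: 650 * 0.298 = 194
Band 2: 81 * 0.985 = 80
Band 3: 243 * 0.97 = 236
Band 4: 650 * 0.966 = 628
Band 5: 263 * 0.961 + 1065 * 0.593 = 253 + 632 = 885
Giving 194 / 80 / 236 / 628 / 885.
Scenario B total after 3 periods: 2023
Difference B − A = 2023 − 2074 = -51

-51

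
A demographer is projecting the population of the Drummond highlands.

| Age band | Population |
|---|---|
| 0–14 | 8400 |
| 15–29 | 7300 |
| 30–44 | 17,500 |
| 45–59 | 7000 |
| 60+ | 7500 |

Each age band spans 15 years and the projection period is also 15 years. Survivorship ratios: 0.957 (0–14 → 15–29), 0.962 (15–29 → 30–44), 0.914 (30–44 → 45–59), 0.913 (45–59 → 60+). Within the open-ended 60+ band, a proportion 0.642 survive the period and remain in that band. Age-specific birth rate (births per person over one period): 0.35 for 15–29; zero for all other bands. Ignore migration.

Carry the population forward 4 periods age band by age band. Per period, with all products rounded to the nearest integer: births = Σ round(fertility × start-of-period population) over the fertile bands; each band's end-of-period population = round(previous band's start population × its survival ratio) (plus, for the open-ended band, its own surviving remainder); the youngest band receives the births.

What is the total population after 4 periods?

25704

Numbering the bands 1..5 from youngest to oldest:
— Period 1 —
Births: 7300 × 0.35 = 2555
Band 2: 8400 × 0.957 = 8039
Band 3: 7300 × 0.962 = 7023
Band 4: 17500 × 0.914 = 15995
Band 5: 7000 × 0.913 + 7500 × 0.642 = 6391 + 4815 = 11206
Giving 2555 / 8039 / 7023 / 15995 / 11206.
— Period 2 —
Births: 8039 × 0.35 = 2814
Band 2: 2555 × 0.957 = 2445
Band 3: 8039 × 0.962 = 7734
Band 4: 7023 × 0.914 = 6419
Band 5: 15995 × 0.913 + 11206 × 0.642 = 14603 + 7194 = 21797
Giving 2814 / 2445 / 7734 / 6419 / 21797.
— Period 3 —
Births: 2445 × 0.35 = 856
Band 2: 2814 × 0.957 = 2693
Band 3: 2445 × 0.962 = 2352
Band 4: 7734 × 0.914 = 7069
Band 5: 6419 × 0.913 + 21797 × 0.642 = 5861 + 13994 = 19855
Giving 856 / 2693 / 2352 / 7069 / 19855.
— Period 4 —
Births: 2693 × 0.35 = 943
Band 2: 856 × 0.957 = 819
Band 3: 2693 × 0.962 = 2591
Band 4: 2352 × 0.914 = 2150
Band 5: 7069 × 0.913 + 19855 × 0.642 = 6454 + 12747 = 19201
Giving 943 / 819 / 2591 / 2150 / 19201.
Total after period 4: 943 + 819 + 2591 + 2150 + 19201 = 25704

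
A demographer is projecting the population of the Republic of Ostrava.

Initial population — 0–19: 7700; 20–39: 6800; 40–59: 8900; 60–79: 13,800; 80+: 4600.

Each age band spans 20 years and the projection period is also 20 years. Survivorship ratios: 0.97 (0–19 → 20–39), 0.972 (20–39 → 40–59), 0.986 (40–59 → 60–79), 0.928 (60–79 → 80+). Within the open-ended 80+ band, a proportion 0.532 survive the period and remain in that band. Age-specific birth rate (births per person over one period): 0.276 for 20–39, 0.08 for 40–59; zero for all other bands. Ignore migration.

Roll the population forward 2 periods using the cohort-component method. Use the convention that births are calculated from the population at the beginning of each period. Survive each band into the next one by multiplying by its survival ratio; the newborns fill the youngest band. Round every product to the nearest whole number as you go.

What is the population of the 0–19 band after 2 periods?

2590

Numbering the groups 1..5 from youngest to oldest:
— Period 1 —
Births: 6800 * 0.276 = 1877, 8900 * 0.08 = 712 ⇒ total 2589
Group 2: 7700 * 0.97 = 7469
Group 3: 6800 * 0.972 = 6610
Group 4: 8900 * 0.986 = 8775
Group 5: 13800 * 0.928 + 4600 * 0.532 = 12806 + 2447 = 15253
Population now: 0–19=2589, 20–39=7469, 40–59=6610, 60–79=8775, 80+=15253
— Period 2 —
Births: 7469 * 0.276 = 2061, 6610 * 0.08 = 529 ⇒ total 2590
Group 2: 2589 * 0.97 = 2511
Group 3: 7469 * 0.972 = 7260
Group 4: 6610 * 0.986 = 6517
Group 5: 8775 * 0.928 + 15253 * 0.532 = 8143 + 8115 = 16258
Population now: 0–19=2590, 20–39=2511, 40–59=7260, 60–79=6517, 80+=16258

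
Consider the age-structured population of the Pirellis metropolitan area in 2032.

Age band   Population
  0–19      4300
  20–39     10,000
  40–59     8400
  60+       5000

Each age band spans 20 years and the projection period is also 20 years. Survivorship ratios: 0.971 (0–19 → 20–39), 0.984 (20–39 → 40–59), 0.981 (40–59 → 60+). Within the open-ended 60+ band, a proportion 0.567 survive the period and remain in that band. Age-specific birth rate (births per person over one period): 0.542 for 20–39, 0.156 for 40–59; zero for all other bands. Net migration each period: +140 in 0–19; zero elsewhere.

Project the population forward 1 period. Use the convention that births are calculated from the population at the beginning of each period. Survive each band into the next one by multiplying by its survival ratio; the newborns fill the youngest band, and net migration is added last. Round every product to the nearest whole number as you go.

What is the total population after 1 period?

31960

Call the groups 1 to 4, youngest first.
Period 1.
Births: 10000 * 0.542 = 5420 ; 8400 * 0.156 = 1310 — total 6730
Group 2: 4300 * 0.971 = 4175
Group 3: 10000 * 0.984 = 9840
Group 4: 8400 * 0.981 + 5000 * 0.567 = 8240 + 2835 = 11075
Net migration: Group 1 + 140 → 6870
Population now: 0–19=6870, 20–39=4175, 40–59=9840, 60+=11075
Total after period 1: 6870 + 4175 + 9840 + 11075 = 31960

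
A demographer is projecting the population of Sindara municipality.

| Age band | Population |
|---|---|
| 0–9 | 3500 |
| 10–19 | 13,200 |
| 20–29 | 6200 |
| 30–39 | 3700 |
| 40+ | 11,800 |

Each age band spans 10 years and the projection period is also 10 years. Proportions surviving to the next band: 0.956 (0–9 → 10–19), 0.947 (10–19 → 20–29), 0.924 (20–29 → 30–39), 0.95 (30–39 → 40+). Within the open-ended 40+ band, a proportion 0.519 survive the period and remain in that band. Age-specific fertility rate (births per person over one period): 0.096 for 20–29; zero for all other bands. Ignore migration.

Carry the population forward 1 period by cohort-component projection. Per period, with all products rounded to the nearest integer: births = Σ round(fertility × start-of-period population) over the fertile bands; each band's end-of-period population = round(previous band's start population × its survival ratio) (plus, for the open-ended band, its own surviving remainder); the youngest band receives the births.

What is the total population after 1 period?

31809

[period 1]
Births: 6200 * 0.096 = 595
10–19: 3500 * 0.956 = 3346
20–29: 13200 * 0.947 = 12500
30–39: 6200 * 0.924 = 5729
40+: 3700 * 0.95 + 11800 * 0.519 = 3515 + 6124 = 9639
→ [595, 3346, 12500, 5729, 9639]
Total after period 1: 595 + 3346 + 12500 + 5729 + 9639 = 31809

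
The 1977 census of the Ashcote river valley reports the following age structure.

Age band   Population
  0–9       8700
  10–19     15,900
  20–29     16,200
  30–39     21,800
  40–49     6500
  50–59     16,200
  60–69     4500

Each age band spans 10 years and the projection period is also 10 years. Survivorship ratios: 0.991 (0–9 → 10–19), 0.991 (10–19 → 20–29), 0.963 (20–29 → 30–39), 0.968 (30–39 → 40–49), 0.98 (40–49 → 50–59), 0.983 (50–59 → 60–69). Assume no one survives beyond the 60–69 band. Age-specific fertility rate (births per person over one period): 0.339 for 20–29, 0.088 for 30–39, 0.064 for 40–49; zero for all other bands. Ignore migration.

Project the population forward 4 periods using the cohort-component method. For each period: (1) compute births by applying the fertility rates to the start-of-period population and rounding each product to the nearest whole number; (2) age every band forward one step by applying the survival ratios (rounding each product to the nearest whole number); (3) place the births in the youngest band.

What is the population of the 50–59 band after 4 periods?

14394

Numbering the bands 1..7 from youngest to oldest:
[period 1]
Births: 16200 × 0.339 = 5492, 21800 × 0.088 = 1918, 6500 × 0.064 = 416 ⇒ total 7826
Band 2: 8700 × 0.991 = 8622
Band 3: 15900 × 0.991 = 15757
Band 4: 16200 × 0.963 = 15601
Band 5: 21800 × 0.968 = 21102
Band 6: 6500 × 0.98 = 6370
Band 7: 16200 × 0.983 = 15925
Giving 7826 / 8622 / 15757 / 15601 / 21102 / 6370 / 15925.
[period 2]
Births: 15757 × 0.339 = 5342, 15601 × 0.088 = 1373, 21102 × 0.064 = 1351 ⇒ total 8066
Band 2: 7826 × 0.991 = 7756
Band 3: 8622 × 0.991 = 8544
Band 4: 15757 × 0.963 = 15174
Band 5: 15601 × 0.968 = 15102
Band 6: 21102 × 0.98 = 20680
Band 7: 6370 × 0.983 = 6262
Giving 8066 / 7756 / 8544 / 15174 / 15102 / 20680 / 6262.
[period 3]
Births: 8544 × 0.339 = 2896, 15174 × 0.088 = 1335, 15102 × 0.064 = 967 ⇒ total 5198
Band 2: 8066 × 0.991 = 7993
Band 3: 7756 × 0.991 = 7686
Band 4: 8544 × 0.963 = 8228
Band 5: 15174 × 0.968 = 14688
Band 6: 15102 × 0.98 = 14800
Band 7: 20680 × 0.983 = 20328
Giving 5198 / 7993 / 7686 / 8228 / 14688 / 14800 / 20328.
[period 4]
Births: 7686 × 0.339 = 2606, 8228 × 0.088 = 724, 14688 × 0.064 = 940 ⇒ total 4270
Band 2: 5198 × 0.991 = 5151
Band 3: 7993 × 0.991 = 7921
Band 4: 7686 × 0.963 = 7402
Band 5: 8228 × 0.968 = 7965
Band 6: 14688 × 0.98 = 14394
Band 7: 14800 × 0.983 = 14548
Giving 4270 / 5151 / 7921 / 7402 / 7965 / 14394 / 14548.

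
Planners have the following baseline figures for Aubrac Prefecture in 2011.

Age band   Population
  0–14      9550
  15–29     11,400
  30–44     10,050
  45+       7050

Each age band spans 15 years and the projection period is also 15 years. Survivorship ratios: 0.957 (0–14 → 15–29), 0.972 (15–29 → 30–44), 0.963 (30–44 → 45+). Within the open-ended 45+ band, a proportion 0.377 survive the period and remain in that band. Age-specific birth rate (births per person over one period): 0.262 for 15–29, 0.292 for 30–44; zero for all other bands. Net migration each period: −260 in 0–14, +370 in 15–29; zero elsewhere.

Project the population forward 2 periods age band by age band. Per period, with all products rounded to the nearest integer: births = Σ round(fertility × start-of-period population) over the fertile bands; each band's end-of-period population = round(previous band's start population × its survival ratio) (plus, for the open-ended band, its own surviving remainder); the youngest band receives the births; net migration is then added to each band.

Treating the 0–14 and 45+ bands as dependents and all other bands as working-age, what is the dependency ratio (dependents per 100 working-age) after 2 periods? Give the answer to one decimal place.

138.3

[period 1]
Births: 11400 * 0.262 = 2987  |  10050 * 0.292 = 2935 → total 5922
15–29: 9550 * 0.957 = 9139
30–44: 11400 * 0.972 = 11081
45+: 10050 * 0.963 + 7050 * 0.377 = 9678 + 2658 = 12336
Net migration: 0–14 − 260 → 5662; 15–29 + 370 → 9509
Population now: 0–14=5662, 15–29=9509, 30–44=11081, 45+=12336
[period 2]
Births: 9509 * 0.262 = 2491  |  11081 * 0.292 = 3236 → total 5727
15–29: 5662 * 0.957 = 5419
30–44: 9509 * 0.972 = 9243
45+: 11081 * 0.963 + 12336 * 0.377 = 10671 + 4651 = 15322
Net migration: 0–14 − 260 → 5467; 15–29 + 370 → 5789
Population now: 0–14=5467, 15–29=5789, 30–44=9243, 45+=15322
Dependents (band 0–14 + band 45+) = 5467 + 15322 = 20789; working-age = 15032; ratio = 20789/15032 × 100 = 138.3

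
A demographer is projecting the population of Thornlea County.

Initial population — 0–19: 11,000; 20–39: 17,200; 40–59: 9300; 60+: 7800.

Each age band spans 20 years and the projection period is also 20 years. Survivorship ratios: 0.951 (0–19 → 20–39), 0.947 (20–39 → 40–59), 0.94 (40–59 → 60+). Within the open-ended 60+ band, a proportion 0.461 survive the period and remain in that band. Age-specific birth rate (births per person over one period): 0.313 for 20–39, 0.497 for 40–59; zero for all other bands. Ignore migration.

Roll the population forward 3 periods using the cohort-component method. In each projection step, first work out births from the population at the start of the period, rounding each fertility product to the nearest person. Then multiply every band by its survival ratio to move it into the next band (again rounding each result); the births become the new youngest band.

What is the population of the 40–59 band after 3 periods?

Period 1:
Births: 17200 × 0.313 = 5384, 9300 × 0.497 = 4622 — total 10006
20–39: 11000 × 0.951 = 10461
40–59: 17200 × 0.947 = 16288
60+: 9300 × 0.94 + 7800 × 0.461 = 8742 + 3596 = 12338
Population now: 0–19=10006, 20–39=10461, 40–59=16288, 60+=12338
Period 2:
Births: 10461 × 0.313 = 3274, 16288 × 0.497 = 8095 — total 11369
20–39: 10006 × 0.951 = 9516
40–59: 10461 × 0.947 = 9907
60+: 16288 × 0.94 + 12338 × 0.461 = 15311 + 5688 = 20999
Population now: 0–19=11369, 20–39=9516, 40–59=9907, 60+=20999
Period 3:
Births: 9516 × 0.313 = 2979, 9907 × 0.497 = 4924 — total 7903
20–39: 11369 × 0.951 = 10812
40–59: 9516 × 0.947 = 9012
60+: 9907 × 0.94 + 20999 × 0.461 = 9313 + 9681 = 18994
Population now: 0–19=7903, 20–39=10812, 40–59=9012, 60+=18994

9012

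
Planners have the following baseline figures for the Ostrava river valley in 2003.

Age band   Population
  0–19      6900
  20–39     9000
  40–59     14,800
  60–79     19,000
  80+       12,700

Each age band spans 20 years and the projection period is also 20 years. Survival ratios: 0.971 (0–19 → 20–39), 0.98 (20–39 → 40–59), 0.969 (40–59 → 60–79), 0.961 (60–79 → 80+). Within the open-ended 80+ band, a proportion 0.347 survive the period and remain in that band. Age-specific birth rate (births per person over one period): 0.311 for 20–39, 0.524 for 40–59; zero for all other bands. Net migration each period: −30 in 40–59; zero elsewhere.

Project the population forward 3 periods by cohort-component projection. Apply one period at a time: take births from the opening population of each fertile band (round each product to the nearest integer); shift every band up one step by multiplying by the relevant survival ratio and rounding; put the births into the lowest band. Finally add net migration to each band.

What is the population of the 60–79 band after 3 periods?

After projecting period 1:
Births: 9000 × 0.311 = 2799 ; 14800 × 0.524 = 7755 → total 10554
20–39: 6900 × 0.971 = 6700
40–59: 9000 × 0.98 = 8820
60–79: 14800 × 0.969 = 14341
80+: 19000 × 0.961 + 12700 × 0.347 = 18259 + 4407 = 22666
Net migration: 40–59 − 30 → 8790
Giving 10554 / 6700 / 8790 / 14341 / 22666.
After projecting period 2:
Births: 6700 × 0.311 = 2084 ; 8790 × 0.524 = 4606 → total 6690
20–39: 10554 × 0.971 = 10248
40–59: 6700 × 0.98 = 6566
60–79: 8790 × 0.969 = 8518
80+: 14341 × 0.961 + 22666 × 0.347 = 13782 + 7865 = 21647
Net migration: 40–59 − 30 → 6536
Giving 6690 / 10248 / 6536 / 8518 / 21647.
After projecting period 3:
Births: 10248 × 0.311 = 3187 ; 6536 × 0.524 = 3425 → total 6612
20–39: 6690 × 0.971 = 6496
40–59: 10248 × 0.98 = 10043
60–79: 6536 × 0.969 = 6333
80+: 8518 × 0.961 + 21647 × 0.347 = 8186 + 7512 = 15698
Net migration: 40–59 − 30 → 10013
Giving 6612 / 6496 / 10013 / 6333 / 15698.

6333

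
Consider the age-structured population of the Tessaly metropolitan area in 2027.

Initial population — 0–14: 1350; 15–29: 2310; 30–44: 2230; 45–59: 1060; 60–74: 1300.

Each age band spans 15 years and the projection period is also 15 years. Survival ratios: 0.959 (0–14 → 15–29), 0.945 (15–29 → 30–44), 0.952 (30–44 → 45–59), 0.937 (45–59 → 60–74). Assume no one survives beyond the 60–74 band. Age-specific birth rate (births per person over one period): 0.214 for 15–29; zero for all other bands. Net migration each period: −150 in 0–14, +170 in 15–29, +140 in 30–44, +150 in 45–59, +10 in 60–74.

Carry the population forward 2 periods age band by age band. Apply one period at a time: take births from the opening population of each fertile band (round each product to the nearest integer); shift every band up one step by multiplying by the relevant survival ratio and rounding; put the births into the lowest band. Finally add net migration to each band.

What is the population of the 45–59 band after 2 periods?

Numbering the groups 1..5 from youngest to oldest:
— Period 1 —
Births: 2310 × 0.214 = 494
Group 2: 1350 × 0.959 = 1295
Group 3: 2310 × 0.945 = 2183
Group 4: 2230 × 0.952 = 2123
Group 5: 1060 × 0.937 = 993
Net migration: Group 1 − 150 → 344; Group 2 + 170 → 1465; Group 3 + 140 → 2323; Group 4 + 150 → 2273; Group 5 + 10 → 1003
Giving 344 / 1465 / 2323 / 2273 / 1003.
— Period 2 —
Births: 1465 × 0.214 = 314
Group 2: 344 × 0.959 = 330
Group 3: 1465 × 0.945 = 1384
Group 4: 2323 × 0.952 = 2211
Group 5: 2273 × 0.937 = 2130
Net migration: Group 1 − 150 → 164; Group 2 + 170 → 500; Group 3 + 140 → 1524; Group 4 + 150 → 2361; Group 5 + 10 → 2140
Giving 164 / 500 / 1524 / 2361 / 2140.

2361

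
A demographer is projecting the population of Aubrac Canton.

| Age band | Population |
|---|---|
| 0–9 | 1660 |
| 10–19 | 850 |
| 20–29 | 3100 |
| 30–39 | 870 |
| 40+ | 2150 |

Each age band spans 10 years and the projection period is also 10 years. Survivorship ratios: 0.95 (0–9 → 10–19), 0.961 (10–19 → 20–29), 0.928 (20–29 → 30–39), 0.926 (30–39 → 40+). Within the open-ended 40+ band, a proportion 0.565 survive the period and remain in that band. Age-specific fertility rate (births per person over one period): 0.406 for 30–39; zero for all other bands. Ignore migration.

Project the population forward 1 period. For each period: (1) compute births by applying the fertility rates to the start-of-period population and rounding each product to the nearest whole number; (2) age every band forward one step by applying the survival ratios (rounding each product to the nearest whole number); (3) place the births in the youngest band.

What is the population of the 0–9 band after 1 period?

353

Numbering the groups 1..5 from youngest to oldest:
[period 1]
Births: 870 × 0.406 = 353
Group 2: 1660 × 0.95 = 1577
Group 3: 850 × 0.961 = 817
Group 4: 3100 × 0.928 = 2877
Group 5: 870 × 0.926 + 2150 × 0.565 = 806 + 1215 = 2021
→ [353, 1577, 817, 2877, 2021]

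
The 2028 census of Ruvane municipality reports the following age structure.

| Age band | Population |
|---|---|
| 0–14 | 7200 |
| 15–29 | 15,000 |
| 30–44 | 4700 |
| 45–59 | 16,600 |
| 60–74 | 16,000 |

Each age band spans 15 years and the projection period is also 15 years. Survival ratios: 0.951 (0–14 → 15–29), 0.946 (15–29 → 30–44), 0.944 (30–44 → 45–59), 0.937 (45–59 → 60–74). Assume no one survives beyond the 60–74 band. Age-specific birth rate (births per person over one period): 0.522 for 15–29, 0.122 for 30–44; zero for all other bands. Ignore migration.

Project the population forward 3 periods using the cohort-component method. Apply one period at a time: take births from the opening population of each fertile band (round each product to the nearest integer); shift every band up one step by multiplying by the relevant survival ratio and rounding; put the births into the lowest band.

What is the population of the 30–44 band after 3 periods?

7559

Let band 1 be 0–14 through band 5 = 60–74.
Period 1.
Births: 15000 * 0.522 = 7830  |  4700 * 0.122 = 573 → 8403
Band 2: 7200 * 0.951 = 6847
Band 3: 15000 * 0.946 = 14190
Band 4: 4700 * 0.944 = 4437
Band 5: 16600 * 0.937 = 15554
End of period: [8403, 6847, 14190, 4437, 15554]
Period 2.
Births: 6847 * 0.522 = 3574  |  14190 * 0.122 = 1731 → 5305
Band 2: 8403 * 0.951 = 7991
Band 3: 6847 * 0.946 = 6477
Band 4: 14190 * 0.944 = 13395
Band 5: 4437 * 0.937 = 4157
End of period: [5305, 7991, 6477, 13395, 4157]
Period 3.
Births: 7991 * 0.522 = 4171  |  6477 * 0.122 = 790 → 4961
Band 2: 5305 * 0.951 = 5045
Band 3: 7991 * 0.946 = 7559
Band 4: 6477 * 0.944 = 6114
Band 5: 13395 * 0.937 = 12551
End of period: [4961, 5045, 7559, 6114, 12551]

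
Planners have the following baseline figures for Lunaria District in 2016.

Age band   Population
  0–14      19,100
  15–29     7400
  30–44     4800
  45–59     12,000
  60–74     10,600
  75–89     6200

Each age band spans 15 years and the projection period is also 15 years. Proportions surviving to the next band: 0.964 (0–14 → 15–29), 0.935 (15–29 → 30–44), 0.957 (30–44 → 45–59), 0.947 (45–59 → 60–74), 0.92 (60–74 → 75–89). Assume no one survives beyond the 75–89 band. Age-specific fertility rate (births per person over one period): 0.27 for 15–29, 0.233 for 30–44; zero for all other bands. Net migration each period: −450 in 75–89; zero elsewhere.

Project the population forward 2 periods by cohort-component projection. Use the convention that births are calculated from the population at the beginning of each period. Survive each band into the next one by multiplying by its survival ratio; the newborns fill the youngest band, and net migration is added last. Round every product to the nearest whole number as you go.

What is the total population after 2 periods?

47779

After projecting period 1:
Births: 7400 × 0.27 = 1998, 4800 × 0.233 = 1118 → total 3116
15–29: 19100 × 0.964 = 18412
30–44: 7400 × 0.935 = 6919
45–59: 4800 × 0.957 = 4594
60–74: 12000 × 0.947 = 11364
75–89: 10600 × 0.92 = 9752
Net migration: 75–89 − 450 → 9302
→ [3116, 18412, 6919, 4594, 11364, 9302]
After projecting period 2:
Births: 18412 × 0.27 = 4971, 6919 × 0.233 = 1612 → total 6583
15–29: 3116 × 0.964 = 3004
30–44: 18412 × 0.935 = 17215
45–59: 6919 × 0.957 = 6621
60–74: 4594 × 0.947 = 4351
75–89: 11364 × 0.92 = 10455
Net migration: 75–89 − 450 → 10005
→ [6583, 3004, 17215, 6621, 4351, 10005]
Total after period 2: 6583 + 3004 + 17215 + 6621 + 4351 + 10005 = 47779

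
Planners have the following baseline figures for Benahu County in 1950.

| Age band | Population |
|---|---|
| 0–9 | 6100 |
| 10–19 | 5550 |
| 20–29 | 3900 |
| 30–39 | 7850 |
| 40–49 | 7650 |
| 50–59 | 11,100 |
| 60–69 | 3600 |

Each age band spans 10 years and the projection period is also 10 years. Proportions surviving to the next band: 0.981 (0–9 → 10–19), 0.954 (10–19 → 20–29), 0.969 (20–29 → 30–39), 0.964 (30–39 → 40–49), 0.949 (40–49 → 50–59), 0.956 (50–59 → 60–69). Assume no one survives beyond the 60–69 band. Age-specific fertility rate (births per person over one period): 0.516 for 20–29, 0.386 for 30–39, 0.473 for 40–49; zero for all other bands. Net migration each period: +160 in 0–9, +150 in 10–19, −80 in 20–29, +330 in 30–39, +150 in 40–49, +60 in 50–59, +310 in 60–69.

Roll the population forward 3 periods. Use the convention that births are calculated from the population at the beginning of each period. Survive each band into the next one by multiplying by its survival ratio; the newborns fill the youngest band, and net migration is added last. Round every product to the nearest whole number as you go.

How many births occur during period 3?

[period 1]
Births: 3900 * 0.516 = 2012, 7850 * 0.386 = 3030, 7650 * 0.473 = 3618 → total 8660
10–19: 6100 * 0.981 = 5984
20–29: 5550 * 0.954 = 5295
30–39: 3900 * 0.969 = 3779
40–49: 7850 * 0.964 = 7567
50–59: 7650 * 0.949 = 7260
60–69: 11100 * 0.956 = 10612
Net migration: 0–9 + 160 → 8820; 10–19 + 150 → 6134; 20–29 − 80 → 5215; 30–39 + 330 → 4109; 40–49 + 150 → 7717; 50–59 + 60 → 7320; 60–69 + 310 → 10922
→ [8820, 6134, 5215, 4109, 7717, 7320, 10922]
[period 2]
Births: 5215 * 0.516 = 2691, 4109 * 0.386 = 1586, 7717 * 0.473 = 3650 → total 7927
10–19: 8820 * 0.981 = 8652
20–29: 6134 * 0.954 = 5852
30–39: 5215 * 0.969 = 5053
40–49: 4109 * 0.964 = 3961
50–59: 7717 * 0.949 = 7323
60–69: 7320 * 0.956 = 6998
Net migration: 0–9 + 160 → 8087; 10–19 + 150 → 8802; 20–29 − 80 → 5772; 30–39 + 330 → 5383; 40–49 + 150 → 4111; 50–59 + 60 → 7383; 60–69 + 310 → 7308
→ [8087, 8802, 5772, 5383, 4111, 7383, 7308]
[period 3]
Births: 5772 * 0.516 = 2978, 5383 * 0.386 = 2078, 4111 * 0.473 = 1945 → total 7001
10–19: 8087 * 0.981 = 7933
20–29: 8802 * 0.954 = 8397
30–39: 5772 * 0.969 = 5593
40–49: 5383 * 0.964 = 5189
50–59: 4111 * 0.949 = 3901
60–69: 7383 * 0.956 = 7058
Net migration: 0–9 + 160 → 7161; 10–19 + 150 → 8083; 20–29 − 80 → 8317; 30–39 + 330 → 5923; 40–49 + 150 → 5339; 50–59 + 60 → 3961; 60–69 + 310 → 7368
→ [7161, 8083, 8317, 5923, 5339, 3961, 7368]

7001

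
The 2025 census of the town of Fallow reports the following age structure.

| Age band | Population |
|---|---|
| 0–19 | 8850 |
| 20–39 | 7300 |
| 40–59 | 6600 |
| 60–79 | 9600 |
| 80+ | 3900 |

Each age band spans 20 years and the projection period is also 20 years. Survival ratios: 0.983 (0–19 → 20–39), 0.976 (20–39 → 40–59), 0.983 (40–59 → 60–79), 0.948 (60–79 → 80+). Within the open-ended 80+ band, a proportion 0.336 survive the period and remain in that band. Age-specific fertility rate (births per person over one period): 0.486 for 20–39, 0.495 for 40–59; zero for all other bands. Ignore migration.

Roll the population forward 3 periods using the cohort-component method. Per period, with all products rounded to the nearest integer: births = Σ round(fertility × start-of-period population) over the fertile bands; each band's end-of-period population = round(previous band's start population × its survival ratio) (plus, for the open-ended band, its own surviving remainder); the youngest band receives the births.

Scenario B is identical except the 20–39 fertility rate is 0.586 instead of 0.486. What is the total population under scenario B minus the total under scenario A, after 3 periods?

Numbering the bands 1..5 from youngest to oldest:
— Period 1 —
Births: 7300 × 0.486 = 3548 ; 6600 × 0.495 = 3267 — total 6815
Band 2: 8850 × 0.983 = 8700
Band 3: 7300 × 0.976 = 7125
Band 4: 6600 × 0.983 = 6488
Band 5: 9600 × 0.948 + 3900 × 0.336 = 9101 + 1310 = 10411
Giving 6815 / 8700 / 7125 / 6488 / 10411.
— Period 2 —
Births: 8700 × 0.486 = 4228 ; 7125 × 0.495 = 3527 — total 7755
Band 2: 6815 × 0.983 = 6699
Band 3: 8700 × 0.976 = 8491
Band 4: 7125 × 0.983 = 7004
Band 5: 6488 × 0.948 + 10411 × 0.336 = 6151 + 3498 = 9649
Giving 7755 / 6699 / 8491 / 7004 / 9649.
— Period 3 —
Births: 6699 × 0.486 = 3256 ; 8491 × 0.495 = 4203 — total 7459
Band 2: 7755 × 0.983 = 7623
Band 3: 6699 × 0.976 = 6538
Band 4: 8491 × 0.983 = 8347
Band 5: 7004 × 0.948 + 9649 × 0.336 = 6640 + 3242 = 9882
Giving 7459 / 7623 / 6538 / 8347 / 9882.
Scenario A total after 3 periods: 39849
Scenario B projection —
— Period 1 —
Births: 7300 × 0.586 = 4278 ; 6600 × 0.495 = 3267 — total 7545
Band 2: 8850 × 0.983 = 8700
Band 3: 7300 × 0.976 = 7125
Band 4: 6600 × 0.983 = 6488
Band 5: 9600 × 0.948 + 3900 × 0.336 = 9101 + 1310 = 10411
Giving 7545 / 8700 / 7125 / 6488 / 10411.
— Period 2 —
Births: 8700 × 0.586 = 5098 ; 7125 × 0.495 = 3527 — total 8625
Band 2: 7545 × 0.983 = 7417
Band 3: 8700 × 0.976 = 8491
Band 4: 7125 × 0.983 = 7004
Band 5: 6488 × 0.948 + 10411 × 0.336 = 6151 + 3498 = 9649
Giving 8625 / 7417 / 8491 / 7004 / 9649.
— Period 3 —
Births: 7417 × 0.586 = 4346 ; 8491 × 0.495 = 4203 — total 8549
Band 2: 8625 × 0.983 = 8478
Band 3: 7417 × 0.976 = 7239
Band 4: 8491 × 0.983 = 8347
Band 5: 7004 × 0.948 + 9649 × 0.336 = 6640 + 3242 = 9882
Giving 8549 / 8478 / 7239 / 8347 / 9882.
Scenario B total after 3 periods: 42495
Difference B − A = 42495 − 39849 = 2646

2646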